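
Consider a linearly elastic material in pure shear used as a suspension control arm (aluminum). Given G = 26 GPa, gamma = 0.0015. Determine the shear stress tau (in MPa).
Model: a linearly elastic material in pure shear, so tau = G·gamma.
Convert to SI units:
  G = 26 GPa = 2.6 × 10¹⁰ Pa
Substitute:
  tau = (2.6 × 10¹⁰) × 0.0015
  tau = 3.9 × 10⁷ Pa
Convert: tau = 3.9 × 10⁷ Pa = 39 MPa
Final answer: tau = 39 MPa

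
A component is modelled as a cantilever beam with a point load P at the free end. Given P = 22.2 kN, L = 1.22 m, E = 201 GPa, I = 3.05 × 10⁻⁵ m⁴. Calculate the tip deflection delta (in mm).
Model: a cantilever beam with a point load P at the free end, so delta = (P·L^3) / (3·E·I).
Convert to SI units:
  P = 22.2 kN = 22200 N
  E = 201 GPa = 2.01 × 10¹¹ Pa
Substitute:
  delta = (22200 × 1.22^3) / (3 × (2.01 × 10¹¹) × (3.05 × 10⁻⁵))
  delta = 0.002192 m
Convert: delta = 0.002192 m = 2.192 mm
Final answer: delta = 2.192 mm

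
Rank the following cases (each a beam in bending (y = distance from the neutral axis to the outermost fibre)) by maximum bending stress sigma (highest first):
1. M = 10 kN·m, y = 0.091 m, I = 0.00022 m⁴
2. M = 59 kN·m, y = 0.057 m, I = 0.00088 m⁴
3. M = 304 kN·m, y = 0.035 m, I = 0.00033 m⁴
Model: a beam in bending (y = distance from the neutral axis to the outermost fibre), so sigma = (M·y) / I (SI units).
  Case 1: sigma = (10000 × 0.091) / 0.00022 = 4.136 × 10⁶ Pa = 4.136 MPa
  Case 2: sigma = (59000 × 0.057) / 0.00088 = 3.822 × 10⁶ Pa = 3.822 MPa
  Case 3: sigma = (304000 × 0.035) / 0.00033 = 3.224 × 10⁷ Pa = 32.24 MPa
Ordering: 32.24 MPa (case 3) > 4.136 MPa (case 1) > 3.822 MPa (case 2)
Final answer: 3, 1, 2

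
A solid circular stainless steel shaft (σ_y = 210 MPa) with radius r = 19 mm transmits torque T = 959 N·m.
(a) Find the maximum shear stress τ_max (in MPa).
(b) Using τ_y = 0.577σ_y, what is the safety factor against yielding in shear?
(a) For a solid circular shaft, τ_max = T·r/J with J = π·r^4/2, i.e. τ_max = 2·T / (π·r^3). Convert r = 19 mm = 0.019 m.
  τ_max = (2 × 959) / (π × 0.019^3) = 8.901 × 10⁷ Pa = 89.01 MPa
(b) τ_y = 0.577 × 210 = 121.17 MPa
  SF = τ_y/τ_max = 121.17 / 89.01 = 1.361
Final answer: (a) τ_max = 89.01 MPa, (b) SF = 1.361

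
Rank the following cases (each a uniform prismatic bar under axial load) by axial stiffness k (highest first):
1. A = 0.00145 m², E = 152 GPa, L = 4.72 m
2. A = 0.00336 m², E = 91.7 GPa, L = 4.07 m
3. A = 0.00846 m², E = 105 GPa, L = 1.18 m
Model: a uniform prismatic bar under axial load, so k = (A·E) / L (SI units).
  Case 1: k = (0.00145 × (1.52 × 10¹¹)) / 4.72 = 4.669 × 10⁷ N/m = 46.69 MN/m
  Case 2: k = (0.00336 × (9.17 × 10¹⁰)) / 4.07 = 7.57 × 10⁷ N/m = 75.7 MN/m
  Case 3: k = (0.00846 × (1.05 × 10¹¹)) / 1.18 = 7.528 × 10⁸ N/m = 752.8 MN/m
Ordering: 752.8 MN/m (case 3) > 75.7 MN/m (case 2) > 46.69 MN/m (case 1)
Final answer: 3, 2, 1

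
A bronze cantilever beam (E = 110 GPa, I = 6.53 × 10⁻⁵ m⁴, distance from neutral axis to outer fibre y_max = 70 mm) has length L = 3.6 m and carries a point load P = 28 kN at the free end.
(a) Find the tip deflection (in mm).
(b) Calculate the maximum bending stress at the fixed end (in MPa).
(a) Tip deflection of a cantilever with an end point load: δ = P·L^3 / (3·E·I). Convert P = 28 kN = 28000 N, E = 110 GPa = 1.1 × 10¹¹ Pa.
  δ = (28000 × 3.6^3) / (3 × (1.1 × 10¹¹) × (6.53 × 10⁻⁵)) = 0.06062 m = 60.62 mm
(b) Maximum bending moment at the fixed end: M = P·L = 28000 × 3.6 = 100800 N·m. Convert y_max = 70 mm = 0.07 m.
  σ = M·y_max / I = (100800 × 0.07) / (6.53 × 10⁻⁵) = 1.081 × 10⁸ Pa = 108.1 MPa
Final answer: (a) δ = 60.62 mm, (b) σ = 108.1 MPa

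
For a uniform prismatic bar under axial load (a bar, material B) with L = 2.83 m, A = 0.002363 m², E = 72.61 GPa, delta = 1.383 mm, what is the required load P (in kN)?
Model: a uniform prismatic bar under axial load, so delta = (P·L) / (A·E).
Solve for P: P = (delta·A·E) / L.
Convert to SI units:
  E = 72.61 GPa = 7.261 × 10¹⁰ Pa
  delta = 1.383 mm = 0.001383 m
Substitute:
  P = (0.001383 × 0.002363 × (7.261 × 10¹⁰)) / 2.83
  P = 83850 N
Convert: P = 83850 N = 83.85 kN
Final answer: P = 83.85 kN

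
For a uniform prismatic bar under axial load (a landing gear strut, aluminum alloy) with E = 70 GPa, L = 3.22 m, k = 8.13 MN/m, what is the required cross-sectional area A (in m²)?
Model: a uniform prismatic bar under axial load, so k = (A·E) / L.
Solve for A: A = (k·L) / E.
Convert to SI units:
  E = 70 GPa = 7 × 10¹⁰ Pa
  k = 8.13 MN/m = 8.13 × 10⁶ N/m
Substitute:
  A = ((8.13 × 10⁶) × 3.22) / (7 × 10¹⁰)
  A = 0.000374 m²
Final answer: A = 0.000374 m²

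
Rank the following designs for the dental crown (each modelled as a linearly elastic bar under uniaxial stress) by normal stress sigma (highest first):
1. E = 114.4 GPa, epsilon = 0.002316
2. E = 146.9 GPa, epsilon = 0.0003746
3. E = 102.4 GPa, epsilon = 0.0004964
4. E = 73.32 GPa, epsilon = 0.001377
Model: a linearly elastic bar under uniaxial stress, so sigma = E·epsilon (SI units).
  Case 1: sigma = (1.144 × 10¹¹) × 0.002316 = 2.65 × 10⁸ Pa = 265 MPa
  Case 2: sigma = (1.469 × 10¹¹) × 0.0003746 = 5.503 × 10⁷ Pa = 55.03 MPa
  Case 3: sigma = (1.024 × 10¹¹) × 0.0004964 = 5.083 × 10⁷ Pa = 50.83 MPa
  Case 4: sigma = (7.332 × 10¹⁰) × 0.001377 = 1.01 × 10⁸ Pa = 101 MPa
Ordering: 265 MPa (case 1) > 101 MPa (case 4) > 55.03 MPa (case 2) > 50.83 MPa (case 3)
Final answer: 1, 4, 2, 3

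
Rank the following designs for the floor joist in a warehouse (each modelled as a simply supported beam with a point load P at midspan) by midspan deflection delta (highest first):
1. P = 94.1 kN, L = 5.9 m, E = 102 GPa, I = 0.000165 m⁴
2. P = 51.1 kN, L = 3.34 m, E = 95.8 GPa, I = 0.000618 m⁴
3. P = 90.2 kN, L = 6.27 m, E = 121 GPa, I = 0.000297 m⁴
Model: a simply supported beam with a point load P at midspan, so delta = (P·L^3) / (48·E·I) (SI units).
  Case 1: delta = (94100 × 5.9^3) / (48 × (1.02 × 10¹¹) × 0.000165) = 0.02392 m = 23.92 mm
  Case 2: delta = (51100 × 3.34^3) / (48 × (9.58 × 10¹⁰) × 0.000618) = 0.00067 m = 0.67 mm
  Case 3: delta = (90200 × 6.27^3) / (48 × (1.21 × 10¹¹) × 0.000297) = 0.01289 m = 12.89 mm
Ordering: 23.92 mm (case 1) > 12.89 mm (case 3) > 0.67 mm (case 2)
Final answer: 1, 3, 2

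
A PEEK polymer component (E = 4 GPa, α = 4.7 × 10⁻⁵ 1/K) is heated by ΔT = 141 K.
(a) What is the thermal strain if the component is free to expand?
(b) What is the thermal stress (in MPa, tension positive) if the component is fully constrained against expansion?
(a) Free thermal strain ε_th = α·ΔT = (4.7 × 10⁻⁵) × 141 = 0.006627
(b) Fully constrained, the expansion is suppressed, so σ = -E·α·ΔT. Convert E = 4 GPa = 4 × 10⁹ Pa.
  σ = -(4 × 10⁹) × (4.7 × 10⁻⁵) × 141 = -2.651 × 10⁷ Pa = -26.51 MPa (compressive)
Final answer: (a) ε_th = 0.006627, (b) σ = -26.51 MPa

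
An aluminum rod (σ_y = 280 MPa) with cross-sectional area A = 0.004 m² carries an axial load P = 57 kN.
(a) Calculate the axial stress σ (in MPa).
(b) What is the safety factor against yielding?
(a) Axial stress σ = P/A. Convert P = 57 kN = 57000 N.
  σ = 57000 / 0.004 = 1.425 × 10⁷ Pa = 14.25 MPa
(b) Safety factor SF = σ_y/σ = 280 / 14.25 = 19.65
Final answer: (a) σ = 14.25 MPa, (b) SF = 19.65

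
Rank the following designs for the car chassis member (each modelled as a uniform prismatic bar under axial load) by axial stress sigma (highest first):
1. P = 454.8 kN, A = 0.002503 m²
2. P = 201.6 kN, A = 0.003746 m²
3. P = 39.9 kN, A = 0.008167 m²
Model: a uniform prismatic bar under axial load, so sigma = P / A (SI units).
  Case 1: sigma = 454800 / 0.002503 = 1.817 × 10⁸ Pa = 181.7 MPa
  Case 2: sigma = 201600 / 0.003746 = 5.382 × 10⁷ Pa = 53.82 MPa
  Case 3: sigma = 39900 / 0.008167 = 4.886 × 10⁶ Pa = 4.886 MPa
Ordering: 181.7 MPa (case 1) > 53.82 MPa (case 2) > 4.886 MPa (case 3)
Final answer: 1, 2, 3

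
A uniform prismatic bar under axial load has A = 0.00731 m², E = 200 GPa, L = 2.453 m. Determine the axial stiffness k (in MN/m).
Model: a uniform prismatic bar under axial load, so k = (A·E) / L.
Convert to SI units:
  E = 200 GPa = 2 × 10¹¹ Pa
Substitute:
  k = (0.00731 × (2 × 10¹¹)) / 2.453
  k = 5.96 × 10⁸ N/m
Convert: k = 5.96 × 10⁸ N/m = 596 MN/m
Final answer: k = 596 MN/m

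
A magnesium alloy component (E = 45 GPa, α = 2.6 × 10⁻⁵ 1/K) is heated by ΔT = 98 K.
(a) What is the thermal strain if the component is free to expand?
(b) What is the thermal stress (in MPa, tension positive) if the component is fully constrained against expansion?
(a) Free thermal strain ε_th = α·ΔT = (2.6 × 10⁻⁵) × 98 = 0.002548
(b) Fully constrained, the expansion is suppressed, so σ = -E·α·ΔT. Convert E = 45 GPa = 4.5 × 10¹⁰ Pa.
  σ = -(4.5 × 10¹⁰) × (2.6 × 10⁻⁵) × 98 = -1.147 × 10⁸ Pa = -114.7 MPa (compressive)
Final answer: (a) ε_th = 0.002548, (b) σ = -114.7 MPa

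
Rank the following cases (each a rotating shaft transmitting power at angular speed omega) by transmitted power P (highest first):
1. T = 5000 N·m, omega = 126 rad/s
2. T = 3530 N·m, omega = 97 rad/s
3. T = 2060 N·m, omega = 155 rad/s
Model: a rotating shaft transmitting power at angular speed omega, so P = T·omega (SI units).
  Case 1: P = 5000 × 126 = 630000 W = 630 kW
  Case 2: P = 3530 × 97 = 342400 W = 342.4 kW
  Case 3: P = 2060 × 155 = 319300 W = 319.3 kW
Ordering: 630 kW (case 1) > 342.4 kW (case 2) > 319.3 kW (case 3)
Final answer: 1, 2, 3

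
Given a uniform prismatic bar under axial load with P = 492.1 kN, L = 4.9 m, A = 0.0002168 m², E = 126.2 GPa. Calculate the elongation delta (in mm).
Model: a uniform prismatic bar under axial load, so delta = (P·L) / (A·E).
Convert to SI units:
  P = 492.1 kN = 492100 N
  E = 126.2 GPa = 1.262 × 10¹¹ Pa
Substitute:
  delta = (492100 × 4.9) / (0.0002168 × (1.262 × 10¹¹))
  delta = 0.08813 m
Convert: delta = 0.08813 m = 88.13 mm
Final answer: delta = 88.13 mm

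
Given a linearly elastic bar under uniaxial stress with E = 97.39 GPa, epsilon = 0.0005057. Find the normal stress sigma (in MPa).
Model: a linearly elastic bar under uniaxial stress, so sigma = E·epsilon.
Convert to SI units:
  E = 97.39 GPa = 9.739 × 10¹⁰ Pa
Substitute:
  sigma = (9.739 × 10¹⁰) × 0.0005057
  sigma = 4.925 × 10⁷ Pa
Convert: sigma = 4.925 × 10⁷ Pa = 49.25 MPa
Final answer: sigma = 49.25 MPa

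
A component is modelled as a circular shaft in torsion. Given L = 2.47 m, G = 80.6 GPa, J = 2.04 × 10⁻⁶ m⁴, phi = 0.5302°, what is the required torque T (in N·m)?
Model: a circular shaft in torsion, so phi = (T·L) / (G·J).
Solve for T: T = (phi·G·J) / L.
Convert to SI units:
  G = 80.6 GPa = 8.06 × 10¹⁰ Pa
  phi = 0.5302° = 0.009254 rad
Substitute:
  T = (0.009254 × (8.06 × 10¹⁰) × (2.04 × 10⁻⁶)) / 2.47
  T = 616 N·m
Final answer: T = 616 N·m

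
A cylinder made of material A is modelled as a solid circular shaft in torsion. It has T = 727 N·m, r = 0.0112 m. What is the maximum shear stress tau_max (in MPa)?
Model: a solid circular shaft in torsion, so tau_max = (2·T) / (π·r^3).
Substitute:
  tau_max = (2 × 727) / (π × 0.0112^3)
  tau_max = 3.294 × 10⁸ Pa
Convert: tau_max = 3.294 × 10⁸ Pa = 329.4 MPa
Final answer: tau_max = 329.4 MPa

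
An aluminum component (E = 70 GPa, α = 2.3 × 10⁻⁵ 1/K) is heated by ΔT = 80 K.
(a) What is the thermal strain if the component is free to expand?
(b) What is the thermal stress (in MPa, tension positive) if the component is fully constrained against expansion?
(a) Free thermal strain ε_th = α·ΔT = (2.3 × 10⁻⁵) × 80 = 0.00184
(b) Fully constrained, the expansion is suppressed, so σ = -E·α·ΔT. Convert E = 70 GPa = 7 × 10¹⁰ Pa.
  σ = -(7 × 10¹⁰) × (2.3 × 10⁻⁵) × 80 = -1.288 × 10⁸ Pa = -128.8 MPa (compressive)
Final answer: (a) ε_th = 0.00184, (b) σ = -128.8 MPa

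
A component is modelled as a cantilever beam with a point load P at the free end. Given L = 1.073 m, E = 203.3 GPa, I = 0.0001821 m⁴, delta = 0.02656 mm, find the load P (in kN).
Model: a cantilever beam with a point load P at the free end, so delta = (P·L^3) / (3·E·I).
Solve for P: P = (3·delta·E·I) / L^3.
Convert to SI units:
  E = 203.3 GPa = 2.033 × 10¹¹ Pa
  delta = 0.02656 mm = 2.656 × 10⁻⁵ m
Substitute:
  P = (3 × (2.656 × 10⁻⁵) × (2.033 × 10¹¹) × 0.0001821) / 1.073^3
  P = 2388 N
Convert: P = 2388 N = 2.388 kN
Final answer: P = 2.388 kN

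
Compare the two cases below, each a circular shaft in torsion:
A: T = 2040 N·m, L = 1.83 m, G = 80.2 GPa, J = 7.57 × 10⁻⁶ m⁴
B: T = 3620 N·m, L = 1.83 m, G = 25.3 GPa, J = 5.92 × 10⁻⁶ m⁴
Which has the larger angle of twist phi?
Model: a circular shaft in torsion, so phi = (T·L) / (G·J) (SI units).
  A: phi = (2040 × 1.83) / ((8.02 × 10¹⁰) × (7.57 × 10⁻⁶)) = 0.006149 rad = 0.3523°
  B: phi = (3620 × 1.83) / ((2.53 × 10¹⁰) × (5.92 × 10⁻⁶)) = 0.04423 rad = 2.534°
2.534° > 0.3523°, so B is larger.
Final answer: B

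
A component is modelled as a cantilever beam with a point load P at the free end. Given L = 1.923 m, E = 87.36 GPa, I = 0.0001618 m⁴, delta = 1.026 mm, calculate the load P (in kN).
Model: a cantilever beam with a point load P at the free end, so delta = (P·L^3) / (3·E·I).
Solve for P: P = (3·delta·E·I) / L^3.
Convert to SI units:
  E = 87.36 GPa = 8.736 × 10¹⁰ Pa
  delta = 1.026 mm = 0.001026 m
Substitute:
  P = (3 × 0.001026 × (8.736 × 10¹⁰) × 0.0001618) / 1.923^3
  P = 6118 N
Convert: P = 6118 N = 6.118 kN
Final answer: P = 6.118 kN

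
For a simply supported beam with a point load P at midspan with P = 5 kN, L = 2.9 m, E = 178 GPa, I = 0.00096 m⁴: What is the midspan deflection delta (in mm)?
Model: a simply supported beam with a point load P at midspan, so delta = (P·L^3) / (48·E·I).
Convert to SI units:
  P = 5 kN = 5000 N
  E = 178 GPa = 1.78 × 10¹¹ Pa
Substitute:
  delta = (5000 × 2.9^3) / (48 × (1.78 × 10¹¹) × 0.00096)
  delta = 1.487 × 10⁻⁵ m
Convert: delta = 1.487 × 10⁻⁵ m = 0.01487 mm
Final answer: delta = 0.01487 mm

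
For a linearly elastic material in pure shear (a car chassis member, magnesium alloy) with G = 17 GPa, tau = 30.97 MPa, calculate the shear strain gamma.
Model: a linearly elastic material in pure shear, so tau = G·gamma.
Solve for gamma: gamma = tau / G.
Convert to SI units:
  G = 17 GPa = 1.7 × 10¹⁰ Pa
  tau = 30.97 MPa = 3.097 × 10⁷ Pa
Substitute:
  gamma = (3.097 × 10⁷) / (1.7 × 10¹⁰)
  gamma = 0.001822
Final answer: gamma = 0.001822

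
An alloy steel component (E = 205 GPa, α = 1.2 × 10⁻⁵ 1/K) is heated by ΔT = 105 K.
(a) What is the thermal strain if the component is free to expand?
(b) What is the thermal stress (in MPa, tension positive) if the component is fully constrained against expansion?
(a) Free thermal strain ε_th = α·ΔT = (1.2 × 10⁻⁵) × 105 = 0.00126
(b) Fully constrained, the expansion is suppressed, so σ = -E·α·ΔT. Convert E = 205 GPa = 2.05 × 10¹¹ Pa.
  σ = -(2.05 × 10¹¹) × (1.2 × 10⁻⁵) × 105 = -2.583 × 10⁸ Pa = -258.3 MPa (compressive)
Final answer: (a) ε_th = 0.00126, (b) σ = -258.3 MPa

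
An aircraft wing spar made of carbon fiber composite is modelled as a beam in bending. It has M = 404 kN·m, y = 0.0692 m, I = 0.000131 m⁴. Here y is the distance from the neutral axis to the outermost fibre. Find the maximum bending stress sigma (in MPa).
Model: a beam in bending, so sigma = (M·y) / I.
Convert to SI units:
  M = 404 kN·m = 404000 N·m
Substitute:
  sigma = (404000 × 0.0692) / 0.000131
  sigma = 2.134 × 10⁸ Pa
Convert: sigma = 2.134 × 10⁸ Pa = 213.4 MPa
Final answer: sigma = 213.4 MPa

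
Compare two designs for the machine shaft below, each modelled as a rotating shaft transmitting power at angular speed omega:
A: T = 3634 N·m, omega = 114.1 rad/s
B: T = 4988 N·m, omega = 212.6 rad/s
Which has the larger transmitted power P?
Model: a rotating shaft transmitting power at angular speed omega, so P = T·omega (SI units).
  A: P = 3634 × 114.1 = 414600 W = 414.6 kW
  B: P = 4988 × 212.6 = 1.06 × 10⁶ W = 1060 kW
1060 kW > 414.6 kW, so B is larger.
Final answer: B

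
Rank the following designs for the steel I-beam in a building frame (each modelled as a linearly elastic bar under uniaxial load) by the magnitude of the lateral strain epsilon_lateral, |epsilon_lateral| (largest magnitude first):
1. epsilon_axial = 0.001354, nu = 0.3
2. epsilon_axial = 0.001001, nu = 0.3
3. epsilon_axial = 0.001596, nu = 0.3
Model: a linearly elastic bar under uniaxial load, so epsilon_lateral = -nu·epsilon_axial (SI units).
  Case 1: epsilon_lateral = -(0.3 × 0.001354) = -0.0004062
  Case 2: epsilon_lateral = -(0.3 × 0.001001) = -0.0003003
  Case 3: epsilon_lateral = -(0.3 × 0.001596) = -0.0004788
Ordering by |epsilon_lateral|: 0.0004788 (case 3) > 0.0004062 (case 1) > 0.0003003 (case 2)
Final answer: 3, 1, 2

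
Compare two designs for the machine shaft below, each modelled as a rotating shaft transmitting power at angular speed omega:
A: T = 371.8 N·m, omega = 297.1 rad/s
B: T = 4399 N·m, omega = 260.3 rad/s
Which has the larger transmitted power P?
Model: a rotating shaft transmitting power at angular speed omega, so P = T·omega (SI units).
  A: P = 371.8 × 297.1 = 110500 W = 110.5 kW
  B: P = 4399 × 260.3 = 1.145 × 10⁶ W = 1145 kW
1145 kW > 110.5 kW, so B is larger.
Final answer: B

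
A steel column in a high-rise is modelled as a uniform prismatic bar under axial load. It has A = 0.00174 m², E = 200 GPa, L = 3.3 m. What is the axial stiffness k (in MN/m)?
Model: a uniform prismatic bar under axial load, so k = (A·E) / L.
Convert to SI units:
  E = 200 GPa = 2 × 10¹¹ Pa
Substitute:
  k = (0.00174 × (2 × 10¹¹)) / 3.3
  k = 1.055 × 10⁸ N/m
Convert: k = 1.055 × 10⁸ N/m = 105.5 MN/m
Final answer: k = 105.5 MN/m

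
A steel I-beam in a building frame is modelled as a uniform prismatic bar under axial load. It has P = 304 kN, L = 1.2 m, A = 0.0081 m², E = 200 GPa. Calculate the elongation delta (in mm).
Model: a uniform prismatic bar under axial load, so delta = (P·L) / (A·E).
Convert to SI units:
  P = 304 kN = 304000 N
  E = 200 GPa = 2 × 10¹¹ Pa
Substitute:
  delta = (304000 × 1.2) / (0.0081 × (2 × 10¹¹))
  delta = 0.0002252 m
Convert: delta = 0.0002252 m = 0.2252 mm
Final answer: delta = 0.2252 mm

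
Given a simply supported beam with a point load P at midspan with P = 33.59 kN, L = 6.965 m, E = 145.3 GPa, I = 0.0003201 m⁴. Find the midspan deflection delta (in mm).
Model: a simply supported beam with a point load P at midspan, so delta = (P·L^3) / (48·E·I).
Convert to SI units:
  P = 33.59 kN = 33590 N
  E = 145.3 GPa = 1.453 × 10¹¹ Pa
Substitute:
  delta = (33590 × 6.965^3) / (48 × (1.453 × 10¹¹) × 0.0003201)
  delta = 0.005084 m
Convert: delta = 0.005084 m = 5.084 mm
Final answer: delta = 5.084 mm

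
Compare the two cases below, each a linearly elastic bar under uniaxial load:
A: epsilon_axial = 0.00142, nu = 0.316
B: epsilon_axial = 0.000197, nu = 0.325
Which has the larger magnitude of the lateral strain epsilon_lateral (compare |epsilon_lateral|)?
Model: a linearly elastic bar under uniaxial load, so epsilon_lateral = -nu·epsilon_axial (SI units).
  A: epsilon_lateral = -(0.316 × 0.00142) = -0.0004487
  B: epsilon_lateral = -(0.325 × 0.000197) = -6.402 × 10⁻⁵
|epsilon_lateral|: A = 0.0004487, B = 6.402 × 10⁻⁵, so A is larger in magnitude.
Final answer: A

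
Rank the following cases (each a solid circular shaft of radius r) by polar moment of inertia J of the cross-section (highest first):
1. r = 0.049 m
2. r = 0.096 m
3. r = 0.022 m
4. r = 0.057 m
Model: a solid circular shaft of radius r, so J = (π·r^4) / 2 (SI units).
  Case 1: J = (π × 0.049^4) / 2 = 9.055 × 10⁻⁶ m⁴
  Case 2: J = (π × 0.096^4) / 2 = 0.0001334 m⁴
  Case 3: J = (π × 0.022^4) / 2 = 3.68 × 10⁻⁷ m⁴
  Case 4: J = (π × 0.057^4) / 2 = 1.658 × 10⁻⁵ m⁴
Ordering: 0.0001334 m⁴ (case 2) > 1.658 × 10⁻⁵ m⁴ (case 4) > 9.055 × 10⁻⁶ m⁴ (case 1) > 3.68 × 10⁻⁷ m⁴ (case 3)
Final answer: 2, 4, 1, 3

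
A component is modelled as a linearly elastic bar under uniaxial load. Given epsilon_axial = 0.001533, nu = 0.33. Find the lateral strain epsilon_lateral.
Model: a linearly elastic bar under uniaxial load, so epsilon_lateral = -nu·epsilon_axial.
Substitute:
  epsilon_lateral = -(0.33 × 0.001533)
  epsilon_lateral = -0.0005059
Final answer: epsilon_lateral = -0.0005059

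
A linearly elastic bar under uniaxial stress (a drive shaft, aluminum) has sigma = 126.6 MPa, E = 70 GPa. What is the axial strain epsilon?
Model: a linearly elastic bar under uniaxial stress, so epsilon = sigma / E.
Convert to SI units:
  sigma = 126.6 MPa = 1.266 × 10⁸ Pa
  E = 70 GPa = 7 × 10¹⁰ Pa
Substitute:
  epsilon = (1.266 × 10⁸) / (7 × 10¹⁰)
  epsilon = 0.001809
Final answer: epsilon = 0.001809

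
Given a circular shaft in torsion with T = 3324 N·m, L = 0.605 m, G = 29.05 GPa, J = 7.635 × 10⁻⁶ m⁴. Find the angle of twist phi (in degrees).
Model: a circular shaft in torsion, so phi = (T·L) / (G·J).
Convert to SI units:
  G = 29.05 GPa = 2.905 × 10¹⁰ Pa
Substitute:
  phi = (3324 × 0.605) / ((2.905 × 10¹⁰) × (7.635 × 10⁻⁶))
  phi = 0.009067 rad
Convert to degrees: phi = 0.009067 × 180/π = 0.5195°
Final answer: phi = 0.5195°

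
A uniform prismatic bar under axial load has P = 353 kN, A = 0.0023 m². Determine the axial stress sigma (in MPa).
Model: a uniform prismatic bar under axial load, so sigma = P / A.
Convert to SI units:
  P = 353 kN = 353000 N
Substitute:
  sigma = 353000 / 0.0023
  sigma = 1.535 × 10⁸ Pa
Convert: sigma = 1.535 × 10⁸ Pa = 153.5 MPa
Final answer: sigma = 153.5 MPa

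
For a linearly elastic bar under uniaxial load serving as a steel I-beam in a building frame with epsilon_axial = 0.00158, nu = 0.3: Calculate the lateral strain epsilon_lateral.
Model: a linearly elastic bar under uniaxial load, so epsilon_lateral = -nu·epsilon_axial.
Substitute:
  epsilon_lateral = -(0.3 × 0.00158)
  epsilon_lateral = -0.000474
Final answer: epsilon_lateral = -0.000474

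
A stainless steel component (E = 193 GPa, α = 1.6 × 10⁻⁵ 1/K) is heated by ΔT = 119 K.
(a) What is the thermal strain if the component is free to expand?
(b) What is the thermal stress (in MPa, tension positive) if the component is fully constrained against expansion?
(a) Free thermal strain ε_th = α·ΔT = (1.6 × 10⁻⁵) × 119 = 0.001904
(b) Fully constrained, the expansion is suppressed, so σ = -E·α·ΔT. Convert E = 193 GPa = 1.93 × 10¹¹ Pa.
  σ = -(1.93 × 10¹¹) × (1.6 × 10⁻⁵) × 119 = -3.675 × 10⁸ Pa = -367.5 MPa (compressive)
Final answer: (a) ε_th = 0.001904, (b) σ = -367.5 MPa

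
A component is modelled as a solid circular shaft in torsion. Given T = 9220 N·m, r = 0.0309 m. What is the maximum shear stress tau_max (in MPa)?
Model: a solid circular shaft in torsion, so tau_max = (2·T) / (π·r^3).
Substitute:
  tau_max = (2 × 9220) / (π × 0.0309^3)
  tau_max = 1.989 × 10⁸ Pa
Convert: tau_max = 1.989 × 10⁸ Pa = 198.9 MPa
Final answer: tau_max = 198.9 MPa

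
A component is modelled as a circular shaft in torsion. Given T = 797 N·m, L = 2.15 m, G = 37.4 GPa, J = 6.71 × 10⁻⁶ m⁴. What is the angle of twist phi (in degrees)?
Model: a circular shaft in torsion, so phi = (T·L) / (G·J).
Convert to SI units:
  G = 37.4 GPa = 3.74 × 10¹⁰ Pa
Substitute:
  phi = (797 × 2.15) / ((3.74 × 10¹⁰) × (6.71 × 10⁻⁶))
  phi = 0.006828 rad
Convert to degrees: phi = 0.006828 × 180/π = 0.3912°
Final answer: phi = 0.3912°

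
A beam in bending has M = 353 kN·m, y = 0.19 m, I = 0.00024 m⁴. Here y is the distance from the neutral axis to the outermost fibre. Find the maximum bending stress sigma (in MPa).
Model: a beam in bending, so sigma = (M·y) / I.
Convert to SI units:
  M = 353 kN·m = 353000 N·m
Substitute:
  sigma = (353000 × 0.19) / 0.00024
  sigma = 2.795 × 10⁸ Pa
Convert: sigma = 2.795 × 10⁸ Pa = 279.5 MPa
Final answer: sigma = 279.5 MPa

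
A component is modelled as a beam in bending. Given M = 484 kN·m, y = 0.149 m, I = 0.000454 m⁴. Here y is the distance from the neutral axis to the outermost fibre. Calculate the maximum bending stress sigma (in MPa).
Model: a beam in bending, so sigma = (M·y) / I.
Convert to SI units:
  M = 484 kN·m = 484000 N·m
Substitute:
  sigma = (484000 × 0.149) / 0.000454
  sigma = 1.588 × 10⁸ Pa
Convert: sigma = 1.588 × 10⁸ Pa = 158.8 MPa
Final answer: sigma = 158.8 MPa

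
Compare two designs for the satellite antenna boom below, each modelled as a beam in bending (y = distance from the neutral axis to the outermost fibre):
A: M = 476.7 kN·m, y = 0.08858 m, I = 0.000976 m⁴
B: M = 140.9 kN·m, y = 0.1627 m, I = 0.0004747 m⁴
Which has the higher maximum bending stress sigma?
Model: a beam in bending (y = distance from the neutral axis to the outermost fibre), so sigma = (M·y) / I (SI units).
  A: sigma = (476700 × 0.08858) / 0.000976 = 4.326 × 10⁷ Pa = 43.26 MPa
  B: sigma = (140900 × 0.1627) / 0.0004747 = 4.829 × 10⁷ Pa = 48.29 MPa
48.29 MPa > 43.26 MPa, so B is larger.
Final answer: B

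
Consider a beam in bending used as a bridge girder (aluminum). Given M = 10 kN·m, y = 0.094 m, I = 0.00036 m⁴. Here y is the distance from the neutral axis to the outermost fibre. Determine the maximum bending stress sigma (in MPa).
Model: a beam in bending, so sigma = (M·y) / I.
Convert to SI units:
  M = 10 kN·m = 10000 N·m
Substitute:
  sigma = (10000 × 0.094) / 0.00036
  sigma = 2.611 × 10⁶ Pa
Convert: sigma = 2.611 × 10⁶ Pa = 2.611 MPa
Final answer: sigma = 2.611 MPa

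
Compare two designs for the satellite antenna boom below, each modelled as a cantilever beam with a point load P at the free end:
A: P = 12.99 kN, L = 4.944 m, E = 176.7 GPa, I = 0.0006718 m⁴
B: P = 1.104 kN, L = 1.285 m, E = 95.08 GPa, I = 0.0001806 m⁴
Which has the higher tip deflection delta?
Model: a cantilever beam with a point load P at the free end, so delta = (P·L^3) / (3·E·I) (SI units).
  A: delta = (12990 × 4.944^3) / (3 × (1.767 × 10¹¹) × 0.0006718) = 0.004408 m = 4.408 mm
  B: delta = (1104 × 1.285^3) / (3 × (9.508 × 10¹⁰) × 0.0001806) = 4.547 × 10⁻⁵ m = 0.04547 mm
4.408 mm > 0.04547 mm, so A is larger.
Final answer: A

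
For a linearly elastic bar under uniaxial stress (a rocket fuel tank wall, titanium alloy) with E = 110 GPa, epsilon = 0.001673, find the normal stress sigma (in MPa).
Model: a linearly elastic bar under uniaxial stress, so epsilon = sigma / E.
Solve for sigma: sigma = epsilon·E.
Convert to SI units:
  E = 110 GPa = 1.1 × 10¹¹ Pa
Substitute:
  sigma = 0.001673 × (1.1 × 10¹¹)
  sigma = 1.84 × 10⁸ Pa
Convert: sigma = 1.84 × 10⁸ Pa = 184 MPa
Final answer: sigma = 184 MPa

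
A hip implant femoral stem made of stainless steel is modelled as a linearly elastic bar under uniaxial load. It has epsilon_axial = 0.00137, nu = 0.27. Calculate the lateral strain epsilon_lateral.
Model: a linearly elastic bar under uniaxial load, so epsilon_lateral = -nu·epsilon_axial.
Substitute:
  epsilon_lateral = -(0.27 × 0.00137)
  epsilon_lateral = -0.0003699
Final answer: epsilon_lateral = -0.0003699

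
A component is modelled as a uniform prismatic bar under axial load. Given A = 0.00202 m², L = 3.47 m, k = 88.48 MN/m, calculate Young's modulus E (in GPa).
Model: a uniform prismatic bar under axial load, so k = (A·E) / L.
Solve for E: E = (k·L) / A.
Convert to SI units:
  k = 88.48 MN/m = 8.848 × 10⁷ N/m
Substitute:
  E = ((8.848 × 10⁷) × 3.47) / 0.00202
  E = 1.52 × 10¹¹ Pa
Convert: E = 1.52 × 10¹¹ Pa = 152 GPa
Final answer: E = 152 GPa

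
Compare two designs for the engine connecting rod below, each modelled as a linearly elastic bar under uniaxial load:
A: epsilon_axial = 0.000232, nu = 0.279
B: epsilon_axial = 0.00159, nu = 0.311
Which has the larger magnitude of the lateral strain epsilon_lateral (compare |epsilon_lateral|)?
Model: a linearly elastic bar under uniaxial load, so epsilon_lateral = -nu·epsilon_axial (SI units).
  A: epsilon_lateral = -(0.279 × 0.000232) = -6.473 × 10⁻⁵
  B: epsilon_lateral = -(0.311 × 0.00159) = -0.0004945
|epsilon_lateral|: A = 6.473 × 10⁻⁵, B = 0.0004945, so B is larger in magnitude.
Final answer: B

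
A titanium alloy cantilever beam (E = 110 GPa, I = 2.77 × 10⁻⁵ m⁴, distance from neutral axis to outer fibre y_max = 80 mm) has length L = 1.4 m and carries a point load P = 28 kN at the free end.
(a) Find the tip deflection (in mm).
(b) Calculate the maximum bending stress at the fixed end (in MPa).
(a) Tip deflection of a cantilever with an end point load: δ = P·L^3 / (3·E·I). Convert P = 28 kN = 28000 N, E = 110 GPa = 1.1 × 10¹¹ Pa.
  δ = (28000 × 1.4^3) / (3 × (1.1 × 10¹¹) × (2.77 × 10⁻⁵)) = 0.008405 m = 8.405 mm
(b) Maximum bending moment at the fixed end: M = P·L = 28000 × 1.4 = 39200 N·m. Convert y_max = 80 mm = 0.08 m.
  σ = M·y_max / I = (39200 × 0.08) / (2.77 × 10⁻⁵) = 1.132 × 10⁸ Pa = 113.2 MPa
Final answer: (a) δ = 8.405 mm, (b) σ = 113.2 MPa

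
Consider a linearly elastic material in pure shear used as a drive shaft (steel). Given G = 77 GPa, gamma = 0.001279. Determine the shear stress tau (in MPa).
Model: a linearly elastic material in pure shear, so tau = G·gamma.
Convert to SI units:
  G = 77 GPa = 7.7 × 10¹⁰ Pa
Substitute:
  tau = (7.7 × 10¹⁰) × 0.001279
  tau = 9.848 × 10⁷ Pa
Convert: tau = 9.848 × 10⁷ Pa = 98.48 MPa
Final answer: tau = 98.48 MPa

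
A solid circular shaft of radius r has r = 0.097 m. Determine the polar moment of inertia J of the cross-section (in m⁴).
Model: a solid circular shaft of radius r, so J = (π·r^4) / 2.
Substitute:
  J = (π × 0.097^4) / 2
  J = 0.0001391 m⁴
Final answer: J = 0.0001391 m⁴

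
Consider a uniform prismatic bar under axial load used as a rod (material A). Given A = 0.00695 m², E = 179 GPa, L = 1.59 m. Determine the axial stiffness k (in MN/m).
Model: a uniform prismatic bar under axial load, so k = (A·E) / L.
Convert to SI units:
  E = 179 GPa = 1.79 × 10¹¹ Pa
Substitute:
  k = (0.00695 × (1.79 × 10¹¹)) / 1.59
  k = 7.824 × 10⁸ N/m
Convert: k = 7.824 × 10⁸ N/m = 782.4 MN/m
Final answer: k = 782.4 MN/m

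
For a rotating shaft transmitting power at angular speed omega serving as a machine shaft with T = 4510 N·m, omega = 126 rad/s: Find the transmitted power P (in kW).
Model: a rotating shaft transmitting power at angular speed omega, so P = T·omega.
Substitute:
  P = 4510 × 126
  P = 568300 W
Convert: P = 568300 W = 568.3 kW
Final answer: P = 568.3 kW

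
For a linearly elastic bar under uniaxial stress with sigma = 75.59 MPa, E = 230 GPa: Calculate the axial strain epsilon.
Model: a linearly elastic bar under uniaxial stress, so epsilon = sigma / E.
Convert to SI units:
  sigma = 75.59 MPa = 7.559 × 10⁷ Pa
  E = 230 GPa = 2.3 × 10¹¹ Pa
Substitute:
  epsilon = (7.559 × 10⁷) / (2.3 × 10¹¹)
  epsilon = 0.0003287
Final answer: epsilon = 0.0003287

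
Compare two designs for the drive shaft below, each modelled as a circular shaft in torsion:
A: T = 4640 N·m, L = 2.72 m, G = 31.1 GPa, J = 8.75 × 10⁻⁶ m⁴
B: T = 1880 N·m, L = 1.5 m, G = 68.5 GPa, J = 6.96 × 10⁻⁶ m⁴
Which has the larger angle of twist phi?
Model: a circular shaft in torsion, so phi = (T·L) / (G·J) (SI units).
  A: phi = (4640 × 2.72) / ((3.11 × 10¹⁰) × (8.75 × 10⁻⁶)) = 0.04638 rad = 2.657°
  B: phi = (1880 × 1.5) / ((6.85 × 10¹⁰) × (6.96 × 10⁻⁶)) = 0.005915 rad = 0.3389°
2.657° > 0.3389°, so A is larger.
Final answer: A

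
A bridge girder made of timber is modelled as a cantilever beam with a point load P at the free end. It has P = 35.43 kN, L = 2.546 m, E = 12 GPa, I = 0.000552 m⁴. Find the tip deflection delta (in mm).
Model: a cantilever beam with a point load P at the free end, so delta = (P·L^3) / (3·E·I).
Convert to SI units:
  P = 35.43 kN = 35430 N
  E = 12 GPa = 1.2 × 10¹⁰ Pa
Substitute:
  delta = (35430 × 2.546^3) / (3 × (1.2 × 10¹⁰) × 0.000552)
  delta = 0.02942 m
Convert: delta = 0.02942 m = 29.42 mm
Final answer: delta = 29.42 mm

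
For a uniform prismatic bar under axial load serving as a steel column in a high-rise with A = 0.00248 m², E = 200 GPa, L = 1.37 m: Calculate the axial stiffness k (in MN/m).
Model: a uniform prismatic bar under axial load, so k = (A·E) / L.
Convert to SI units:
  E = 200 GPa = 2 × 10¹¹ Pa
Substitute:
  k = (0.00248 × (2 × 10¹¹)) / 1.37
  k = 3.62 × 10⁸ N/m
Convert: k = 3.62 × 10⁸ N/m = 362 MN/m
Final answer: k = 362 MN/m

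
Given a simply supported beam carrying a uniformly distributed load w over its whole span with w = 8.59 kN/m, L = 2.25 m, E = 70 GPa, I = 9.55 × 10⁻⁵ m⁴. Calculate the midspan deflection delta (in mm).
Model: a simply supported beam carrying a uniformly distributed load w over its whole span, so delta = (5·w·L^4) / (384·E·I).
Convert to SI units:
  w = 8.59 kN/m = 8590 N/m
  E = 70 GPa = 7 × 10¹⁰ Pa
Substitute:
  delta = (5 × 8590 × 2.25^4) / (384 × (7 × 10¹⁰) × (9.55 × 10⁻⁵))
  delta = 0.0004288 m
Convert: delta = 0.0004288 m = 0.4288 mm
Final answer: delta = 0.4288 mm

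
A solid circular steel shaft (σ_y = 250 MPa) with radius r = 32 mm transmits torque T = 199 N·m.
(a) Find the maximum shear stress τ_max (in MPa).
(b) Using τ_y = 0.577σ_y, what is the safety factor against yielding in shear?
(a) For a solid circular shaft, τ_max = T·r/J with J = π·r^4/2, i.e. τ_max = 2·T / (π·r^3). Convert r = 32 mm = 0.032 m.
  τ_max = (2 × 199) / (π × 0.032^3) = 3.866 × 10⁶ Pa = 3.866 MPa
(b) τ_y = 0.577 × 250 = 144.25 MPa
  SF = τ_y/τ_max = 144.25 / 3.866 = 37.31
Final answer: (a) τ_max = 3.866 MPa, (b) SF = 37.31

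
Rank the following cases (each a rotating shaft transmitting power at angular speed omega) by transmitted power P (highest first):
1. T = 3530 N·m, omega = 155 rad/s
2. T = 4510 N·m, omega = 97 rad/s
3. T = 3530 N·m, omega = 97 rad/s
Model: a rotating shaft transmitting power at angular speed omega, so P = T·omega (SI units).
  Case 1: P = 3530 × 155 = 547200 W = 547.2 kW
  Case 2: P = 4510 × 97 = 437500 W = 437.5 kW
  Case 3: P = 3530 × 97 = 342400 W = 342.4 kW
Ordering: 547.2 kW (case 1) > 437.5 kW (case 2) > 342.4 kW (case 3)
Final answer: 1, 2, 3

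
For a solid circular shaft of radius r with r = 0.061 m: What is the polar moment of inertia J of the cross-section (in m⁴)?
Model: a solid circular shaft of radius r, so J = (π·r^4) / 2.
Substitute:
  J = (π × 0.061^4) / 2
  J = 2.175 × 10⁻⁵ m⁴
Final answer: J = 2.175 × 10⁻⁵ m⁴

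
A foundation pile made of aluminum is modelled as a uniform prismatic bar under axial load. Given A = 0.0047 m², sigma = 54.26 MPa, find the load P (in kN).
Model: a uniform prismatic bar under axial load, so sigma = P / A.
Solve for P: P = sigma·A.
Convert to SI units:
  sigma = 54.26 MPa = 5.426 × 10⁷ Pa
Substitute:
  P = (5.426 × 10⁷) × 0.0047
  P = 255000 N
Convert: P = 255000 N = 255 kN
Final answer: P = 255 kN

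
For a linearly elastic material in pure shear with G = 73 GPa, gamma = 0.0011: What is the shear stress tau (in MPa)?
Model: a linearly elastic material in pure shear, so tau = G·gamma.
Convert to SI units:
  G = 73 GPa = 7.3 × 10¹⁰ Pa
Substitute:
  tau = (7.3 × 10¹⁰) × 0.0011
  tau = 8.03 × 10⁷ Pa
Convert: tau = 8.03 × 10⁷ Pa = 80.3 MPa
Final answer: tau = 80.3 MPa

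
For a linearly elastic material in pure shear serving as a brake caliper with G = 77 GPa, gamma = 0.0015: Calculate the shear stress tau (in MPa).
Model: a linearly elastic material in pure shear, so tau = G·gamma.
Convert to SI units:
  G = 77 GPa = 7.7 × 10¹⁰ Pa
Substitute:
  tau = (7.7 × 10¹⁰) × 0.0015
  tau = 1.155 × 10⁸ Pa
Convert: tau = 1.155 × 10⁸ Pa = 115.5 MPa
Final answer: tau = 115.5 MPa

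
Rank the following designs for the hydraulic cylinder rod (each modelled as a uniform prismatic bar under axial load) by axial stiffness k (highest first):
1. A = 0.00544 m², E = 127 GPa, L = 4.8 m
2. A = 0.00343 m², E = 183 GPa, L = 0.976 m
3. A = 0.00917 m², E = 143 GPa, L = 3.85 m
Model: a uniform prismatic bar under axial load, so k = (A·E) / L (SI units).
  Case 1: k = (0.00544 × (1.27 × 10¹¹)) / 4.8 = 1.439 × 10⁸ N/m = 143.9 MN/m
  Case 2: k = (0.00343 × (1.83 × 10¹¹)) / 0.976 = 6.431 × 10⁸ N/m = 643.1 MN/m
  Case 3: k = (0.00917 × (1.43 × 10¹¹)) / 3.85 = 3.406 × 10⁸ N/m = 340.6 MN/m
Ordering: 643.1 MN/m (case 2) > 340.6 MN/m (case 3) > 143.9 MN/m (case 1)
Final answer: 2, 3, 1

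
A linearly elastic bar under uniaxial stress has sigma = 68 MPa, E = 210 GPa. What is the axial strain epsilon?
Model: a linearly elastic bar under uniaxial stress, so epsilon = sigma / E.
Convert to SI units:
  sigma = 68 MPa = 6.8 × 10⁷ Pa
  E = 210 GPa = 2.1 × 10¹¹ Pa
Substitute:
  epsilon = (6.8 × 10⁷) / (2.1 × 10¹¹)
  epsilon = 0.0003238
Final answer: epsilon = 0.0003238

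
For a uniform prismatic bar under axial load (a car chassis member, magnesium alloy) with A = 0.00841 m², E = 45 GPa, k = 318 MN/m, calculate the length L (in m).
Model: a uniform prismatic bar under axial load, so k = (A·E) / L.
Solve for L: L = (A·E) / k.
Convert to SI units:
  E = 45 GPa = 4.5 × 10¹⁰ Pa
  k = 318 MN/m = 3.18 × 10⁸ N/m
Substitute:
  L = (0.00841 × (4.5 × 10¹⁰)) / (3.18 × 10⁸)
  L = 1.19 m
Final answer: L = 1.19 m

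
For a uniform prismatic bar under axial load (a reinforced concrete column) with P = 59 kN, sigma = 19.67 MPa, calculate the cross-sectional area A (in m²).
Model: a uniform prismatic bar under axial load, so sigma = P / A.
Solve for A: A = P / sigma.
Convert to SI units:
  P = 59 kN = 59000 N
  sigma = 19.67 MPa = 1.967 × 10⁷ Pa
Substitute:
  A = 59000 / (1.967 × 10⁷)
  A = 0.002999 m²
Final answer: A = 0.002999 m²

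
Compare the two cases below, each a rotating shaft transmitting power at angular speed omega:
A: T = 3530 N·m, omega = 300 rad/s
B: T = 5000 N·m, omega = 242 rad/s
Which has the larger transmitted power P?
Model: a rotating shaft transmitting power at angular speed omega, so P = T·omega (SI units).
  A: P = 3530 × 300 = 1.059 × 10⁶ W = 1059 kW
  B: P = 5000 × 242 = 1.21 × 10⁶ W = 1210 kW
1210 kW > 1059 kW, so B is larger.
Final answer: B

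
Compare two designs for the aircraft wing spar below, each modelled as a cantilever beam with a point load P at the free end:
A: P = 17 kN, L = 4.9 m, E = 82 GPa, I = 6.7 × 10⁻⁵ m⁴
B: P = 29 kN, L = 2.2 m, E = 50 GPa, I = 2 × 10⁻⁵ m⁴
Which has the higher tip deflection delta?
Model: a cantilever beam with a point load P at the free end, so delta = (P·L^3) / (3·E·I) (SI units).
  A: delta = (17000 × 4.9^3) / (3 × (8.2 × 10¹⁰) × (6.7 × 10⁻⁵)) = 0.1213 m = 121.3 mm
  B: delta = (29000 × 2.2^3) / (3 × (5 × 10¹⁰) × (2 × 10⁻⁵)) = 0.1029 m = 102.9 mm
121.3 mm > 102.9 mm, so A is larger.
Final answer: A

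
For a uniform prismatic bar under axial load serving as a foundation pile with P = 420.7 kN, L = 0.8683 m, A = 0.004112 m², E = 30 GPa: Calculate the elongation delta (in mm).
Model: a uniform prismatic bar under axial load, so delta = (P·L) / (A·E).
Convert to SI units:
  P = 420.7 kN = 420700 N
  E = 30 GPa = 3 × 10¹⁰ Pa
Substitute:
  delta = (420700 × 0.8683) / (0.004112 × (3 × 10¹⁰))
  delta = 0.002961 m
Convert: delta = 0.002961 m = 2.961 mm
Final answer: delta = 2.961 mm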